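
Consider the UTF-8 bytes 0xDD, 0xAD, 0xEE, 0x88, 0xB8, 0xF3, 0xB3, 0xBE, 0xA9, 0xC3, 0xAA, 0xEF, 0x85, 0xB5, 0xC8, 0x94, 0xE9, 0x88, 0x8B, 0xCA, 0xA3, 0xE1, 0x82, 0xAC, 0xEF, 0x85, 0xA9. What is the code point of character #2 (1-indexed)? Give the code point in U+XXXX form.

U+E238

Offset 0: leading byte 0xDD = 11011101 → 2-byte char #1 = DD AD.
Offset 2: leading byte 0xEE = 11101110 → 3-byte char #2 = EE 88 B8.
Leading byte 0xEE = 11101110 matches 1110xxxx → 3-byte sequence.
Byte 1: 0xEE = 11101110, payload 1110 (4 bits).
Byte 2: 0x88 = 10001000 (10xxxxxx ✓), payload 001000.
Byte 3: 0xB8 = 10111000 (10xxxxxx ✓), payload 111000.
Concatenate: 1110001000111000 = 0xE238 (16 bits → U+E238).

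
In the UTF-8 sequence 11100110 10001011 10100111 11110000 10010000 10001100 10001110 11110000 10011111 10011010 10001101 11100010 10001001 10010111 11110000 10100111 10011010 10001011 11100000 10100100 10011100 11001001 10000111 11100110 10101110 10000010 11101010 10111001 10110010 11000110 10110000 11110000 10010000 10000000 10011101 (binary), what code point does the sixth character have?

Offset 0: leading byte 0xE6 = 11100110 → 3-byte char #1 = E6 8B A7.
Offset 3: leading byte 0xF0 = 11110000 → 4-byte char #2 = F0 90 8C 8E.
Offset 7: leading byte 0xF0 = 11110000 → 4-byte char #3 = F0 9F 9A 8D.
Offset 11: leading byte 0xE2 = 11100010 → 3-byte char #4 = E2 89 97.
Offset 14: leading byte 0xF0 = 11110000 → 4-byte char #5 = F0 A7 9A 8B.
Offset 18: leading byte 0xE0 = 11100000 → 3-byte char #6 = E0 A4 9C.
Leading byte 0xE0 = 11100000 matches 1110xxxx → 3-byte sequence.
Byte 1: 0xE0 = 11100000, payload 0000 (4 bits).
Byte 2: 0xA4 = 10100100 (10xxxxxx ✓), payload 100100.
Byte 3: 0x9C = 10011100 (10xxxxxx ✓), payload 011100.
Concatenate: 0000100100011100 = 0x91C (16 bits → U+091C).

U+091C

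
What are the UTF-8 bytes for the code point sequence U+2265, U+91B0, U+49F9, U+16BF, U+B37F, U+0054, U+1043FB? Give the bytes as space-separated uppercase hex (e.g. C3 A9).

E2 89 A5 E9 86 B0 E4 A7 B9 E1 9A BF EB 8D BF 54 F4 84 8F BB

U+2265: 3-byte form → E2 89 A5.
U+91B0: 3-byte form → E9 86 B0.
U+49F9: 3-byte form → E4 A7 B9.
U+16BF: 3-byte form → E1 9A BF.
U+B37F: 3-byte form → EB 8D BF.
U+0054: 1-byte form → 54.
U+1043FB: 4-byte form → F4 84 8F BB.
Concatenated (20 bytes): E2 89 A5 E9 86 B0 E4 A7 B9 E1 9A BF EB 8D BF 54 F4 84 8F BB.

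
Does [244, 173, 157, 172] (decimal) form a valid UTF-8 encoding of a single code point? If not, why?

invalid (encodes a value above U+10FFFF)

Leading byte 0xF4 = 11110100 → 4-byte form.
Payload = 0x12D76C, which exceeds U+10FFFF, the maximum Unicode code point. (Leading bytes F5–FF, or F4 followed by ≥ 0x90, are invalid.)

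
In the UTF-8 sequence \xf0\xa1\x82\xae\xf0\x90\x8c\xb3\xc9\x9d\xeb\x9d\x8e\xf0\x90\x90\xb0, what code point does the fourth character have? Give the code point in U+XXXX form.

U+B74E

Offset 0: leading byte 0xF0 = 11110000 → 4-byte char #1 = F0 A1 82 AE.
Offset 4: leading byte 0xF0 = 11110000 → 4-byte char #2 = F0 90 8C B3.
Offset 8: leading byte 0xC9 = 11001001 → 2-byte char #3 = C9 9D.
Offset 10: leading byte 0xEB = 11101011 → 3-byte char #4 = EB 9D 8E.
Leading byte 0xEB = 11101011 matches 1110xxxx → 3-byte sequence.
Byte 1: 0xEB = 11101011, payload 1011 (4 bits).
Byte 2: 0x9D = 10011101 (10xxxxxx ✓), payload 011101.
Byte 3: 0x8E = 10001110 (10xxxxxx ✓), payload 001110.
Concatenate: 1011011101001110 = 0xB74E (16 bits → U+B74E).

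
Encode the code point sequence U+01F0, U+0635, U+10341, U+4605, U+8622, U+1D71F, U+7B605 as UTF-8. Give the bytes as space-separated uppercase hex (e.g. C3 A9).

C7 B0 D8 B5 F0 90 8D 81 E4 98 85 E8 98 A2 F0 9D 9C 9F F1 BB 98 85

U+01F0: 2-byte form → C7 B0.
U+0635: 2-byte form → D8 B5.
U+10341: 4-byte form → F0 90 8D 81.
U+4605: 3-byte form → E4 98 85.
U+8622: 3-byte form → E8 98 A2.
U+1D71F: 4-byte form → F0 9D 9C 9F.
U+7B605: 4-byte form → F1 BB 98 85.
Concatenated (22 bytes): C7 B0 D8 B5 F0 90 8D 81 E4 98 85 E8 98 A2 F0 9D 9C 9F F1 BB 98 85.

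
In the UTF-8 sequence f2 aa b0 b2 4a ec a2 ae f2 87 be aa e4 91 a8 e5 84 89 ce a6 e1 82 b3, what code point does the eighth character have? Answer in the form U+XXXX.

Offset 0: leading byte 0xF2 = 11110010 → 4-byte char #1 = F2 AA B0 B2.
Offset 4: leading byte 0x4A = 01001010 → 1-byte char #2 = 4A.
Offset 5: leading byte 0xEC = 11101100 → 3-byte char #3 = EC A2 AE.
Offset 8: leading byte 0xF2 = 11110010 → 4-byte char #4 = F2 87 BE AA.
Offset 12: leading byte 0xE4 = 11100100 → 3-byte char #5 = E4 91 A8.
Offset 15: leading byte 0xE5 = 11100101 → 3-byte char #6 = E5 84 89.
Offset 18: leading byte 0xCE = 11001110 → 2-byte char #7 = CE A6.
Offset 20: leading byte 0xE1 = 11100001 → 3-byte char #8 = E1 82 B3.
Leading byte 0xE1 = 11100001 matches 1110xxxx → 3-byte sequence.
Byte 1: 0xE1 = 11100001, payload 0001 (4 bits).
Byte 2: 0x82 = 10000010 (10xxxxxx ✓), payload 000010.
Byte 3: 0xB3 = 10110011 (10xxxxxx ✓), payload 110011.
Concatenate: 0001000010110011 = 0x10B3 (16 bits → U+10B3).

U+10B3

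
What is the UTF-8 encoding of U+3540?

U+3540 = 0x3540 = 13632 decimal. In range U+0800–U+FFFF → 3-byte form: 1110xxxx 10xxxxxx 10xxxxxx.
Binary (16 bits): 0011010101000000.
Split 4+6+6: 0011 | 010101 | 000000.
Byte 1: 11100011 = 0xE3.
Byte 2: 10010101 = 0x95.
Byte 3: 10000000 = 0x80.

E3 95 80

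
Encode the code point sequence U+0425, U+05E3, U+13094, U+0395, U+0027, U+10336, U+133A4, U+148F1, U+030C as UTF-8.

D0 A5 D7 A3 F0 93 82 94 CE 95 27 F0 90 8C B6 F0 93 8E A4 F0 94 A3 B1 CC 8C

U+0425: 2-byte form → D0 A5.
U+05E3: 2-byte form → D7 A3.
U+13094: 4-byte form → F0 93 82 94.
U+0395: 2-byte form → CE 95.
U+0027: 1-byte form → 27.
U+10336: 4-byte form → F0 90 8C B6.
U+133A4: 4-byte form → F0 93 8E A4.
U+148F1: 4-byte form → F0 94 A3 B1.
U+030C: 2-byte form → CC 8C.
Concatenated (25 bytes): D0 A5 D7 A3 F0 93 82 94 CE 95 27 F0 90 8C B6 F0 93 8E A4 F0 94 A3 B1 CC 8C.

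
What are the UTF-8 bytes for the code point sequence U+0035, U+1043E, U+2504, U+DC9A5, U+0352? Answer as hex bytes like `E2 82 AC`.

U+0035: 1-byte form → 35.
U+1043E: 4-byte form → F0 90 90 BE.
U+2504: 3-byte form → E2 94 84.
U+DC9A5: 4-byte form → F3 9C A6 A5.
U+0352: 2-byte form → CD 92.
Concatenated (14 bytes): 35 F0 90 90 BE E2 94 84 F3 9C A6 A5 CD 92.

35 F0 90 90 BE E2 94 84 F3 9C A6 A5 CD 92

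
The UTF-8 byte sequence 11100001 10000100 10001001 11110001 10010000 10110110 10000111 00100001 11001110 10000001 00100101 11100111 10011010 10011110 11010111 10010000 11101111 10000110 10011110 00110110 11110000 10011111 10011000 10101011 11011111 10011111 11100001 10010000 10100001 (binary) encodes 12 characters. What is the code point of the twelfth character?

U+1421

Offset 0: leading byte 0xE1 = 11100001 → 3-byte char #1 = E1 84 89.
Offset 3: leading byte 0xF1 = 11110001 → 4-byte char #2 = F1 90 B6 87.
Offset 7: leading byte 0x21 = 00100001 → 1-byte char #3 = 21.
Offset 8: leading byte 0xCE = 11001110 → 2-byte char #4 = CE 81.
Offset 10: leading byte 0x25 = 00100101 → 1-byte char #5 = 25.
Offset 11: leading byte 0xE7 = 11100111 → 3-byte char #6 = E7 9A 9E.
Offset 14: leading byte 0xD7 = 11010111 → 2-byte char #7 = D7 90.
Offset 16: leading byte 0xEF = 11101111 → 3-byte char #8 = EF 86 9E.
Offset 19: leading byte 0x36 = 00110110 → 1-byte char #9 = 36.
Offset 20: leading byte 0xF0 = 11110000 → 4-byte char #10 = F0 9F 98 AB.
Offset 24: leading byte 0xDF = 11011111 → 2-byte char #11 = DF 9F.
Offset 26: leading byte 0xE1 = 11100001 → 3-byte char #12 = E1 90 A1.
Leading byte 0xE1 = 11100001 matches 1110xxxx → 3-byte sequence.
Byte 1: 0xE1 = 11100001, payload 0001 (4 bits).
Byte 2: 0x90 = 10010000 (10xxxxxx ✓), payload 010000.
Byte 3: 0xA1 = 10100001 (10xxxxxx ✓), payload 100001.
Concatenate: 0001010000100001 = 0x1421 (16 bits → U+1421).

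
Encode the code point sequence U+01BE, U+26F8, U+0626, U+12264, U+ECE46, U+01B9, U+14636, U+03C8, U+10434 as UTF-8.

U+01BE: 2-byte form → C6 BE.
U+26F8: 3-byte form → E2 9B B8.
U+0626: 2-byte form → D8 A6.
U+12264: 4-byte form → F0 92 89 A4.
U+ECE46: 4-byte form → F3 AC B9 86.
U+01B9: 2-byte form → C6 B9.
U+14636: 4-byte form → F0 94 98 B6.
U+03C8: 2-byte form → CF 88.
U+10434: 4-byte form → F0 90 90 B4.
Concatenated (27 bytes): C6 BE E2 9B B8 D8 A6 F0 92 89 A4 F3 AC B9 86 C6 B9 F0 94 98 B6 CF 88 F0 90 90 B4.

C6 BE E2 9B B8 D8 A6 F0 92 89 A4 F3 AC B9 86 C6 B9 F0 94 98 B6 CF 88 F0 90 90 B4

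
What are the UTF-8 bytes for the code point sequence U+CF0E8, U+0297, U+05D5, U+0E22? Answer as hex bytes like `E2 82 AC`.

U+CF0E8: 4-byte form → F3 8F 83 A8.
U+0297: 2-byte form → CA 97.
U+05D5: 2-byte form → D7 95.
U+0E22: 3-byte form → E0 B8 A2.
Concatenated (11 bytes): F3 8F 83 A8 CA 97 D7 95 E0 B8 A2.

F3 8F 83 A8 CA 97 D7 95 E0 B8 A2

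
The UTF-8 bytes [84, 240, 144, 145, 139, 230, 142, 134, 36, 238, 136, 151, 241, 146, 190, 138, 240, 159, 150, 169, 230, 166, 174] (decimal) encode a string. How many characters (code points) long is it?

Byte at offset 0: 0x54 = 01010100 → 1-byte char (#1). Advance 1.
Byte at offset 1: 0xF0 = 11110000 → 4-byte char (#2). Advance 4.
Byte at offset 5: 0xE6 = 11100110 → 3-byte char (#3). Advance 3.
Byte at offset 8: 0x24 = 00100100 → 1-byte char (#4). Advance 1.
Byte at offset 9: 0xEE = 11101110 → 3-byte char (#5). Advance 3.
Byte at offset 12: 0xF1 = 11110001 → 4-byte char (#6). Advance 4.
Byte at offset 16: 0xF0 = 11110000 → 4-byte char (#7). Advance 4.
Byte at offset 20: 0xE6 = 11100110 → 3-byte char (#8). Advance 3.
Reached end at offset 23 after 8 code points.

8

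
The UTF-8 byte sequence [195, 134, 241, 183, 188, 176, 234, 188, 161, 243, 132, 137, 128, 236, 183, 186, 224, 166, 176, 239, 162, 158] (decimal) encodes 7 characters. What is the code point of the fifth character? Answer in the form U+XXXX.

U+CDFA

Offset 0: leading byte 0xC3 = 11000011 → 2-byte char #1 = C3 86.
Offset 2: leading byte 0xF1 = 11110001 → 4-byte char #2 = F1 B7 BC B0.
Offset 6: leading byte 0xEA = 11101010 → 3-byte char #3 = EA BC A1.
Offset 9: leading byte 0xF3 = 11110011 → 4-byte char #4 = F3 84 89 80.
Offset 13: leading byte 0xEC = 11101100 → 3-byte char #5 = EC B7 BA.
Leading byte 0xEC = 11101100 matches 1110xxxx → 3-byte sequence.
Byte 1: 0xEC = 11101100, payload 1100 (4 bits).
Byte 2: 0xB7 = 10110111 (10xxxxxx ✓), payload 110111.
Byte 3: 0xBA = 10111010 (10xxxxxx ✓), payload 111010.
Concatenate: 1100110111111010 = 0xCDFA (16 bits → U+CDFA).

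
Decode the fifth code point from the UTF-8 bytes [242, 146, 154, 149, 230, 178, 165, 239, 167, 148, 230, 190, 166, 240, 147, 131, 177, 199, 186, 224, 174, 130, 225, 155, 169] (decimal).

U+130F1

Offset 0: leading byte 0xF2 = 11110010 → 4-byte char #1 = F2 92 9A 95.
Offset 4: leading byte 0xE6 = 11100110 → 3-byte char #2 = E6 B2 A5.
Offset 7: leading byte 0xEF = 11101111 → 3-byte char #3 = EF A7 94.
Offset 10: leading byte 0xE6 = 11100110 → 3-byte char #4 = E6 BE A6.
Offset 13: leading byte 0xF0 = 11110000 → 4-byte char #5 = F0 93 83 B1.
Leading byte 0xF0 = 11110000 matches 11110xxx → 4-byte sequence.
Byte 1: 0xF0 = 11110000, payload 000 (3 bits).
Byte 2: 0x93 = 10010011 (10xxxxxx ✓), payload 010011.
Byte 3: 0x83 = 10000011 (10xxxxxx ✓), payload 000011.
Byte 4: 0xB1 = 10110001 (10xxxxxx ✓), payload 110001.
Concatenate: 000010011000011110001 = 0x130F1 (21 bits → U+130F1).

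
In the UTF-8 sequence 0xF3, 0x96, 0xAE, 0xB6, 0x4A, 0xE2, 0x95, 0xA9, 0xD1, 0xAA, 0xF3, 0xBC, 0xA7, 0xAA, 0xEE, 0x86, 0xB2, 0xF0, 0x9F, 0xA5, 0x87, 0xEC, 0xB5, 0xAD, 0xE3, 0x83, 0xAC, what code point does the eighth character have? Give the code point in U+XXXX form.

Offset 0: leading byte 0xF3 = 11110011 → 4-byte char #1 = F3 96 AE B6.
Offset 4: leading byte 0x4A = 01001010 → 1-byte char #2 = 4A.
Offset 5: leading byte 0xE2 = 11100010 → 3-byte char #3 = E2 95 A9.
Offset 8: leading byte 0xD1 = 11010001 → 2-byte char #4 = D1 AA.
Offset 10: leading byte 0xF3 = 11110011 → 4-byte char #5 = F3 BC A7 AA.
Offset 14: leading byte 0xEE = 11101110 → 3-byte char #6 = EE 86 B2.
Offset 17: leading byte 0xF0 = 11110000 → 4-byte char #7 = F0 9F A5 87.
Offset 21: leading byte 0xEC = 11101100 → 3-byte char #8 = EC B5 AD.
Leading byte 0xEC = 11101100 matches 1110xxxx → 3-byte sequence.
Byte 1: 0xEC = 11101100, payload 1100 (4 bits).
Byte 2: 0xB5 = 10110101 (10xxxxxx ✓), payload 110101.
Byte 3: 0xAD = 10101101 (10xxxxxx ✓), payload 101101.
Concatenate: 1100110101101101 = 0xCD6D (16 bits → U+CD6D).

U+CD6D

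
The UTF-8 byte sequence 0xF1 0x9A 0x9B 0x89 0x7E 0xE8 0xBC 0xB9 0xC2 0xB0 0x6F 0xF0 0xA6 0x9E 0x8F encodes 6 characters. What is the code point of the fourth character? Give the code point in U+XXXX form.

U+00B0

Offset 0: leading byte 0xF1 = 11110001 → 4-byte char #1 = F1 9A 9B 89.
Offset 4: leading byte 0x7E = 01111110 → 1-byte char #2 = 7E.
Offset 5: leading byte 0xE8 = 11101000 → 3-byte char #3 = E8 BC B9.
Offset 8: leading byte 0xC2 = 11000010 → 2-byte char #4 = C2 B0.
Leading byte 0xC2 = 11000010 matches 110xxxxx → 2-byte sequence.
Byte 1: 0xC2 = 11000010, payload 00010 (5 bits).
Byte 2: 0xB0 = 10110000 (10xxxxxx ✓), payload 110000.
Concatenate: 00010110000 = 0xB0 (11 bits → U+00B0).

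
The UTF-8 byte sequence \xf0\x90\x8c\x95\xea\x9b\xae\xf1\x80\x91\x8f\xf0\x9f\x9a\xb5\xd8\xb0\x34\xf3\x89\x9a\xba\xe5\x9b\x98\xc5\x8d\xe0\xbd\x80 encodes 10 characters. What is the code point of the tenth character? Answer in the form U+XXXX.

U+0F40

Offset 0: leading byte 0xF0 = 11110000 → 4-byte char #1 = F0 90 8C 95.
Offset 4: leading byte 0xEA = 11101010 → 3-byte char #2 = EA 9B AE.
Offset 7: leading byte 0xF1 = 11110001 → 4-byte char #3 = F1 80 91 8F.
Offset 11: leading byte 0xF0 = 11110000 → 4-byte char #4 = F0 9F 9A B5.
Offset 15: leading byte 0xD8 = 11011000 → 2-byte char #5 = D8 B0.
Offset 17: leading byte 0x34 = 00110100 → 1-byte char #6 = 34.
Offset 18: leading byte 0xF3 = 11110011 → 4-byte char #7 = F3 89 9A BA.
Offset 22: leading byte 0xE5 = 11100101 → 3-byte char #8 = E5 9B 98.
Offset 25: leading byte 0xC5 = 11000101 → 2-byte char #9 = C5 8D.
Offset 27: leading byte 0xE0 = 11100000 → 3-byte char #10 = E0 BD 80.
Leading byte 0xE0 = 11100000 matches 1110xxxx → 3-byte sequence.
Byte 1: 0xE0 = 11100000, payload 0000 (4 bits).
Byte 2: 0xBD = 10111101 (10xxxxxx ✓), payload 111101.
Byte 3: 0x80 = 10000000 (10xxxxxx ✓), payload 000000.
Concatenate: 0000111101000000 = 0xF40 (16 bits → U+0F40).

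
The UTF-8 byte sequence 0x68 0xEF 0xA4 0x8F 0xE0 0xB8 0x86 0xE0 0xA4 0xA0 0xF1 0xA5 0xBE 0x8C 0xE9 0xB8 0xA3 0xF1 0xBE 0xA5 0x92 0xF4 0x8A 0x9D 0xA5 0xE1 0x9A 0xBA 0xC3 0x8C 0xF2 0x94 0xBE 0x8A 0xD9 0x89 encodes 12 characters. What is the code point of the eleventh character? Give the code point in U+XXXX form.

U+94F8A

Offset 0: leading byte 0x68 = 01101000 → 1-byte char #1 = 68.
Offset 1: leading byte 0xEF = 11101111 → 3-byte char #2 = EF A4 8F.
Offset 4: leading byte 0xE0 = 11100000 → 3-byte char #3 = E0 B8 86.
Offset 7: leading byte 0xE0 = 11100000 → 3-byte char #4 = E0 A4 A0.
Offset 10: leading byte 0xF1 = 11110001 → 4-byte char #5 = F1 A5 BE 8C.
Offset 14: leading byte 0xE9 = 11101001 → 3-byte char #6 = E9 B8 A3.
Offset 17: leading byte 0xF1 = 11110001 → 4-byte char #7 = F1 BE A5 92.
Offset 21: leading byte 0xF4 = 11110100 → 4-byte char #8 = F4 8A 9D A5.
Offset 25: leading byte 0xE1 = 11100001 → 3-byte char #9 = E1 9A BA.
Offset 28: leading byte 0xC3 = 11000011 → 2-byte char #10 = C3 8C.
Offset 30: leading byte 0xF2 = 11110010 → 4-byte char #11 = F2 94 BE 8A.
Leading byte 0xF2 = 11110010 matches 11110xxx → 4-byte sequence.
Byte 1: 0xF2 = 11110010, payload 010 (3 bits).
Byte 2: 0x94 = 10010100 (10xxxxxx ✓), payload 010100.
Byte 3: 0xBE = 10111110 (10xxxxxx ✓), payload 111110.
Byte 4: 0x8A = 10001010 (10xxxxxx ✓), payload 001010.
Concatenate: 010010100111110001010 = 0x94F8A (21 bits → U+94F8A).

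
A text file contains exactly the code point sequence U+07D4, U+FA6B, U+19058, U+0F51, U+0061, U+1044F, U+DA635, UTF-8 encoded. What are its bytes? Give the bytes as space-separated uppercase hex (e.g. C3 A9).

DF 94 EF A9 AB F0 99 81 98 E0 BD 91 61 F0 90 91 8F F3 9A 98 B5

U+07D4: 2-byte form → DF 94.
U+FA6B: 3-byte form → EF A9 AB.
U+19058: 4-byte form → F0 99 81 98.
U+0F51: 3-byte form → E0 BD 91.
U+0061: 1-byte form → 61.
U+1044F: 4-byte form → F0 90 91 8F.
U+DA635: 4-byte form → F3 9A 98 B5.
Concatenated (21 bytes): DF 94 EF A9 AB F0 99 81 98 E0 BD 91 61 F0 90 91 8F F3 9A 98 B5.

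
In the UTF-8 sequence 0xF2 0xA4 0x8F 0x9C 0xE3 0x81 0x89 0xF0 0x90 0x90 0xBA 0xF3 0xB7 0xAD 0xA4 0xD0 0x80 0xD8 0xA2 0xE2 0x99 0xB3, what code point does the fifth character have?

U+0400

Offset 0: leading byte 0xF2 = 11110010 → 4-byte char #1 = F2 A4 8F 9C.
Offset 4: leading byte 0xE3 = 11100011 → 3-byte char #2 = E3 81 89.
Offset 7: leading byte 0xF0 = 11110000 → 4-byte char #3 = F0 90 90 BA.
Offset 11: leading byte 0xF3 = 11110011 → 4-byte char #4 = F3 B7 AD A4.
Offset 15: leading byte 0xD0 = 11010000 → 2-byte char #5 = D0 80.
Leading byte 0xD0 = 11010000 matches 110xxxxx → 2-byte sequence.
Byte 1: 0xD0 = 11010000, payload 10000 (5 bits).
Byte 2: 0x80 = 10000000 (10xxxxxx ✓), payload 000000.
Concatenate: 10000000000 = 0x400 (11 bits → U+0400).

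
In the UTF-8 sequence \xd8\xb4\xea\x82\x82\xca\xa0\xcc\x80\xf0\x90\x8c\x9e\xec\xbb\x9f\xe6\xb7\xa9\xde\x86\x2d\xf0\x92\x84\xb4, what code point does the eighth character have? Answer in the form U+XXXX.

Offset 0: leading byte 0xD8 = 11011000 → 2-byte char #1 = D8 B4.
Offset 2: leading byte 0xEA = 11101010 → 3-byte char #2 = EA 82 82.
Offset 5: leading byte 0xCA = 11001010 → 2-byte char #3 = CA A0.
Offset 7: leading byte 0xCC = 11001100 → 2-byte char #4 = CC 80.
Offset 9: leading byte 0xF0 = 11110000 → 4-byte char #5 = F0 90 8C 9E.
Offset 13: leading byte 0xEC = 11101100 → 3-byte char #6 = EC BB 9F.
Offset 16: leading byte 0xE6 = 11100110 → 3-byte char #7 = E6 B7 A9.
Offset 19: leading byte 0xDE = 11011110 → 2-byte char #8 = DE 86.
Leading byte 0xDE = 11011110 matches 110xxxxx → 2-byte sequence.
Byte 1: 0xDE = 11011110, payload 11110 (5 bits).
Byte 2: 0x86 = 10000110 (10xxxxxx ✓), payload 000110.
Concatenate: 11110000110 = 0x786 (11 bits → U+0786).

U+0786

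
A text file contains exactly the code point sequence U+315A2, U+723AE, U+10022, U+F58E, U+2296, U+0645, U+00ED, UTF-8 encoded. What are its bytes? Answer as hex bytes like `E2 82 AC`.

U+315A2: 4-byte form → F0 B1 96 A2.
U+723AE: 4-byte form → F1 B2 8E AE.
U+10022: 4-byte form → F0 90 80 A2.
U+F58E: 3-byte form → EF 96 8E.
U+2296: 3-byte form → E2 8A 96.
U+0645: 2-byte form → D9 85.
U+00ED: 2-byte form → C3 AD.
Concatenated (22 bytes): F0 B1 96 A2 F1 B2 8E AE F0 90 80 A2 EF 96 8E E2 8A 96 D9 85 C3 AD.

F0 B1 96 A2 F1 B2 8E AE F0 90 80 A2 EF 96 8E E2 8A 96 D9 85 C3 AD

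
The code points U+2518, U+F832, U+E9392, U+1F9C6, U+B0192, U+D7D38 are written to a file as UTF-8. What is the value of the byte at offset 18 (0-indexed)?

U+2518 → 3-byte form E2 94 98 at offsets 0–2.
U+F832 → 3-byte form EF A0 B2 at offsets 3–5.
U+E9392 → 4-byte form F3 A9 8E 92 at offsets 6–9.
U+1F9C6 → 4-byte form F0 9F A7 86 at offsets 10–13.
U+B0192 → 4-byte form F2 B0 86 92 at offsets 14–17.
U+D7D38 → 4-byte form F3 97 B4 B8 at offsets 18–21.
Offset 18 falls in char 6's range; it's byte 1 of F3 97 B4 B8 = 0xF3.

0xF3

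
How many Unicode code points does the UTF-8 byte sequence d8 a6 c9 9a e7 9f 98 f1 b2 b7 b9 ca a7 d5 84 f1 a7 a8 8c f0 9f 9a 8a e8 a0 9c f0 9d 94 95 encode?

Byte at offset 0: 0xD8 = 11011000 → 2-byte char (#1). Advance 2.
Byte at offset 2: 0xC9 = 11001001 → 2-byte char (#2). Advance 2.
Byte at offset 4: 0xE7 = 11100111 → 3-byte char (#3). Advance 3.
Byte at offset 7: 0xF1 = 11110001 → 4-byte char (#4). Advance 4.
Byte at offset 11: 0xCA = 11001010 → 2-byte char (#5). Advance 2.
Byte at offset 13: 0xD5 = 11010101 → 2-byte char (#6). Advance 2.
Byte at offset 15: 0xF1 = 11110001 → 4-byte char (#7). Advance 4.
Byte at offset 19: 0xF0 = 11110000 → 4-byte char (#8). Advance 4.
Byte at offset 23: 0xE8 = 11101000 → 3-byte char (#9). Advance 3.
Byte at offset 26: 0xF0 = 11110000 → 4-byte char (#10). Advance 4.
Reached end at offset 30 after 10 code points.

10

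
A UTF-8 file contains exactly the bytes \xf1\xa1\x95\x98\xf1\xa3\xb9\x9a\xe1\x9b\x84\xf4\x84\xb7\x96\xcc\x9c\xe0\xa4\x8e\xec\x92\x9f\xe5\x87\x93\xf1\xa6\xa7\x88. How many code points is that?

Byte at offset 0: 0xF1 = 11110001 → 4-byte char (#1). Advance 4.
Byte at offset 4: 0xF1 = 11110001 → 4-byte char (#2). Advance 4.
Byte at offset 8: 0xE1 = 11100001 → 3-byte char (#3). Advance 3.
Byte at offset 11: 0xF4 = 11110100 → 4-byte char (#4). Advance 4.
Byte at offset 15: 0xCC = 11001100 → 2-byte char (#5). Advance 2.
Byte at offset 17: 0xE0 = 11100000 → 3-byte char (#6). Advance 3.
Byte at offset 20: 0xEC = 11101100 → 3-byte char (#7). Advance 3.
Byte at offset 23: 0xE5 = 11100101 → 3-byte char (#8). Advance 3.
Byte at offset 26: 0xF1 = 11110001 → 4-byte char (#9). Advance 4.
Reached end at offset 30 after 9 code points.

9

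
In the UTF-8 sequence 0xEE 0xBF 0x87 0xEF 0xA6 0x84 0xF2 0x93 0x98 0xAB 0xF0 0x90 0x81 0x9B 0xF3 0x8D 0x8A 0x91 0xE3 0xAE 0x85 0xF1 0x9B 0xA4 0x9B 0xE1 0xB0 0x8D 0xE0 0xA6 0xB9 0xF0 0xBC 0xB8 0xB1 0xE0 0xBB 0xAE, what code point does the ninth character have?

U+09B9

Offset 0: leading byte 0xEE = 11101110 → 3-byte char #1 = EE BF 87.
Offset 3: leading byte 0xEF = 11101111 → 3-byte char #2 = EF A6 84.
Offset 6: leading byte 0xF2 = 11110010 → 4-byte char #3 = F2 93 98 AB.
Offset 10: leading byte 0xF0 = 11110000 → 4-byte char #4 = F0 90 81 9B.
Offset 14: leading byte 0xF3 = 11110011 → 4-byte char #5 = F3 8D 8A 91.
Offset 18: leading byte 0xE3 = 11100011 → 3-byte char #6 = E3 AE 85.
Offset 21: leading byte 0xF1 = 11110001 → 4-byte char #7 = F1 9B A4 9B.
Offset 25: leading byte 0xE1 = 11100001 → 3-byte char #8 = E1 B0 8D.
Offset 28: leading byte 0xE0 = 11100000 → 3-byte char #9 = E0 A6 B9.
Leading byte 0xE0 = 11100000 matches 1110xxxx → 3-byte sequence.
Byte 1: 0xE0 = 11100000, payload 0000 (4 bits).
Byte 2: 0xA6 = 10100110 (10xxxxxx ✓), payload 100110.
Byte 3: 0xB9 = 10111001 (10xxxxxx ✓), payload 111001.
Concatenate: 0000100110111001 = 0x9B9 (16 bits → U+09B9).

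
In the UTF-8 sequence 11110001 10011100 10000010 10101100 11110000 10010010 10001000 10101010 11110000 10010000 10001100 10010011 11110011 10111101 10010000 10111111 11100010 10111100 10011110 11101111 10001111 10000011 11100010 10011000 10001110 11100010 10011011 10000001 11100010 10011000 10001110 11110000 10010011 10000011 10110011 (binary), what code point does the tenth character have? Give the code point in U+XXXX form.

Offset 0: leading byte 0xF1 = 11110001 → 4-byte char #1 = F1 9C 82 AC.
Offset 4: leading byte 0xF0 = 11110000 → 4-byte char #2 = F0 92 88 AA.
Offset 8: leading byte 0xF0 = 11110000 → 4-byte char #3 = F0 90 8C 93.
Offset 12: leading byte 0xF3 = 11110011 → 4-byte char #4 = F3 BD 90 BF.
Offset 16: leading byte 0xE2 = 11100010 → 3-byte char #5 = E2 BC 9E.
Offset 19: leading byte 0xEF = 11101111 → 3-byte char #6 = EF 8F 83.
Offset 22: leading byte 0xE2 = 11100010 → 3-byte char #7 = E2 98 8E.
Offset 25: leading byte 0xE2 = 11100010 → 3-byte char #8 = E2 9B 81.
Offset 28: leading byte 0xE2 = 11100010 → 3-byte char #9 = E2 98 8E.
Offset 31: leading byte 0xF0 = 11110000 → 4-byte char #10 = F0 93 83 B3.
Leading byte 0xF0 = 11110000 matches 11110xxx → 4-byte sequence.
Byte 1: 0xF0 = 11110000, payload 000 (3 bits).
Byte 2: 0x93 = 10010011 (10xxxxxx ✓), payload 010011.
Byte 3: 0x83 = 10000011 (10xxxxxx ✓), payload 000011.
Byte 4: 0xB3 = 10110011 (10xxxxxx ✓), payload 110011.
Concatenate: 000010011000011110011 = 0x130F3 (21 bits → U+130F3).

U+130F3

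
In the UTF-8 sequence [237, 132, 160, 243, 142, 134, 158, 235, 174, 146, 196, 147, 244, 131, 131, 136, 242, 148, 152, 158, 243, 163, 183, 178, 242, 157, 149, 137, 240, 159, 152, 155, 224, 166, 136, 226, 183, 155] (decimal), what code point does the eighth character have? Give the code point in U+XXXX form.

U+9D549

Offset 0: leading byte 0xED = 11101101 → 3-byte char #1 = ED 84 A0.
Offset 3: leading byte 0xF3 = 11110011 → 4-byte char #2 = F3 8E 86 9E.
Offset 7: leading byte 0xEB = 11101011 → 3-byte char #3 = EB AE 92.
Offset 10: leading byte 0xC4 = 11000100 → 2-byte char #4 = C4 93.
Offset 12: leading byte 0xF4 = 11110100 → 4-byte char #5 = F4 83 83 88.
Offset 16: leading byte 0xF2 = 11110010 → 4-byte char #6 = F2 94 98 9E.
Offset 20: leading byte 0xF3 = 11110011 → 4-byte char #7 = F3 A3 B7 B2.
Offset 24: leading byte 0xF2 = 11110010 → 4-byte char #8 = F2 9D 95 89.
Leading byte 0xF2 = 11110010 matches 11110xxx → 4-byte sequence.
Byte 1: 0xF2 = 11110010, payload 010 (3 bits).
Byte 2: 0x9D = 10011101 (10xxxxxx ✓), payload 011101.
Byte 3: 0x95 = 10010101 (10xxxxxx ✓), payload 010101.
Byte 4: 0x89 = 10001001 (10xxxxxx ✓), payload 001001.
Concatenate: 010011101010101001001 = 0x9D549 (21 bits → U+9D549).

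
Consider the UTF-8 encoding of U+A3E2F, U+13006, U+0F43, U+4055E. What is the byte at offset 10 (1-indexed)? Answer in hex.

0xBD

1-indexed offset 10 is 0-indexed offset 9.
U+A3E2F → 4-byte form F2 A3 B8 AF at offsets 0–3.
U+13006 → 4-byte form F0 93 80 86 at offsets 4–7.
U+0F43 → 3-byte form E0 BD 83 at offsets 8–10.
Offset 9 falls in char 3's range; it's byte 2 of E0 BD 83 = 0xBD.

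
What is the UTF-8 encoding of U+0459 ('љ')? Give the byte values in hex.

U+0459 = 0x459 = 1113 decimal. In range U+0080–U+07FF → 2-byte form: 110xxxxx 10xxxxxx.
Binary (11 bits): 10001011001.
Split 5+6: 10001 | 011001.
Byte 1: 11010001 = 0xD1.
Byte 2: 10011001 = 0x99.

D1 99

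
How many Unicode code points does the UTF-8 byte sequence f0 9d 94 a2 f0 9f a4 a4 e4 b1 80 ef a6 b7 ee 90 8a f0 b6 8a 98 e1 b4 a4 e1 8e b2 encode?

8

Byte at offset 0: 0xF0 = 11110000 → 4-byte char (#1). Advance 4.
Byte at offset 4: 0xF0 = 11110000 → 4-byte char (#2). Advance 4.
Byte at offset 8: 0xE4 = 11100100 → 3-byte char (#3). Advance 3.
Byte at offset 11: 0xEF = 11101111 → 3-byte char (#4). Advance 3.
Byte at offset 14: 0xEE = 11101110 → 3-byte char (#5). Advance 3.
Byte at offset 17: 0xF0 = 11110000 → 4-byte char (#6). Advance 4.
Byte at offset 21: 0xE1 = 11100001 → 3-byte char (#7). Advance 3.
Byte at offset 24: 0xE1 = 11100001 → 3-byte char (#8). Advance 3.
Reached end at offset 27 after 8 code points.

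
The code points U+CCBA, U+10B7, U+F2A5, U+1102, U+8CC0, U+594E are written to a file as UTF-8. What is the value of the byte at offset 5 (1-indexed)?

1-indexed offset 5 is 0-indexed offset 4.
U+CCBA → 3-byte form EC B2 BA at offsets 0–2.
U+10B7 → 3-byte form E1 82 B7 at offsets 3–5.
Offset 4 falls in char 2's range; it's byte 2 of E1 82 B7 = 0x82.

0x82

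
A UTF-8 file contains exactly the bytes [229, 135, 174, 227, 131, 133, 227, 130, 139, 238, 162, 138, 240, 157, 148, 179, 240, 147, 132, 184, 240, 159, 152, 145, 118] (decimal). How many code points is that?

Byte at offset 0: 0xE5 = 11100101 → 3-byte char (#1). Advance 3.
Byte at offset 3: 0xE3 = 11100011 → 3-byte char (#2). Advance 3.
Byte at offset 6: 0xE3 = 11100011 → 3-byte char (#3). Advance 3.
Byte at offset 9: 0xEE = 11101110 → 3-byte char (#4). Advance 3.
Byte at offset 12: 0xF0 = 11110000 → 4-byte char (#5). Advance 4.
Byte at offset 16: 0xF0 = 11110000 → 4-byte char (#6). Advance 4.
Byte at offset 20: 0xF0 = 11110000 → 4-byte char (#7). Advance 4.
Byte at offset 24: 0x76 = 01110110 → 1-byte char (#8). Advance 1.
Reached end at offset 25 after 8 code points.

8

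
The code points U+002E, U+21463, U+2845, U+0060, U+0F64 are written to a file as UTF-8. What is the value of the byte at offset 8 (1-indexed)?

0x85

1-indexed offset 8 is 0-indexed offset 7.
U+002E → 1-byte form 2E at offsets 0–0.
U+21463 → 4-byte form F0 A1 91 A3 at offsets 1–4.
U+2845 → 3-byte form E2 A1 85 at offsets 5–7.
Offset 7 falls in char 3's range; it's byte 3 of E2 A1 85 = 0x85.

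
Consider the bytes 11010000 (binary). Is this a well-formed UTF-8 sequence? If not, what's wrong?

invalid (sequence truncated)

Leading byte 0xD0 = 11010000 → 2-byte form, but only 1 byte is present.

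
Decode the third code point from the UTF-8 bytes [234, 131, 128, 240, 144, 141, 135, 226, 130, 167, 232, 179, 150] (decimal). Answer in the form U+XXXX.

Offset 0: leading byte 0xEA = 11101010 → 3-byte char #1 = EA 83 80.
Offset 3: leading byte 0xF0 = 11110000 → 4-byte char #2 = F0 90 8D 87.
Offset 7: leading byte 0xE2 = 11100010 → 3-byte char #3 = E2 82 A7.
Leading byte 0xE2 = 11100010 matches 1110xxxx → 3-byte sequence.
Byte 1: 0xE2 = 11100010, payload 0010 (4 bits).
Byte 2: 0x82 = 10000010 (10xxxxxx ✓), payload 000010.
Byte 3: 0xA7 = 10100111 (10xxxxxx ✓), payload 100111.
Concatenate: 0010000010100111 = 0x20A7 (16 bits → U+20A7).

U+20A7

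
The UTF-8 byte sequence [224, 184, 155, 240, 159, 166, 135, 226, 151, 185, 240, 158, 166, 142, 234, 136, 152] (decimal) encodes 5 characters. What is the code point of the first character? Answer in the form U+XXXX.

U+0E1B

Offset 0: leading byte 0xE0 = 11100000 → 3-byte char #1 = E0 B8 9B.
Leading byte 0xE0 = 11100000 matches 1110xxxx → 3-byte sequence.
Byte 1: 0xE0 = 11100000, payload 0000 (4 bits).
Byte 2: 0xB8 = 10111000 (10xxxxxx ✓), payload 111000.
Byte 3: 0x9B = 10011011 (10xxxxxx ✓), payload 011011.
Concatenate: 0000111000011011 = 0xE1B (16 bits → U+0E1B).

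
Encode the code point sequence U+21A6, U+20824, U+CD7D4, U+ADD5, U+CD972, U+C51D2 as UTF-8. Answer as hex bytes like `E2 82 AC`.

U+21A6: 3-byte form → E2 86 A6.
U+20824: 4-byte form → F0 A0 A0 A4.
U+CD7D4: 4-byte form → F3 8D 9F 94.
U+ADD5: 3-byte form → EA B7 95.
U+CD972: 4-byte form → F3 8D A5 B2.
U+C51D2: 4-byte form → F3 85 87 92.
Concatenated (22 bytes): E2 86 A6 F0 A0 A0 A4 F3 8D 9F 94 EA B7 95 F3 8D A5 B2 F3 85 87 92.

E2 86 A6 F0 A0 A0 A4 F3 8D 9F 94 EA B7 95 F3 8D A5 B2 F3 85 87 92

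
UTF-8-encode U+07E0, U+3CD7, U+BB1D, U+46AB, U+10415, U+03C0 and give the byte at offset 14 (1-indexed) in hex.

1-indexed offset 14 is 0-indexed offset 13.
U+07E0 → 2-byte form DF A0 at offsets 0–1.
U+3CD7 → 3-byte form E3 B3 97 at offsets 2–4.
U+BB1D → 3-byte form EB AC 9D at offsets 5–7.
U+46AB → 3-byte form E4 9A AB at offsets 8–10.
U+10415 → 4-byte form F0 90 90 95 at offsets 11–14.
Offset 13 falls in char 5's range; it's byte 3 of F0 90 90 95 = 0x90.

0x90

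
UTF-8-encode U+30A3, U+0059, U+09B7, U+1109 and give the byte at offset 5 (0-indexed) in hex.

U+30A3 → 3-byte form E3 82 A3 at offsets 0–2.
U+0059 → 1-byte form 59 at offsets 3–3.
U+09B7 → 3-byte form E0 A6 B7 at offsets 4–6.
Offset 5 falls in char 3's range; it's byte 2 of E0 A6 B7 = 0xA6.

0xA6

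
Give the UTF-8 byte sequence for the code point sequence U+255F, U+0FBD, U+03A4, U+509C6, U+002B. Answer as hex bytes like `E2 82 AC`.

U+255F: 3-byte form → E2 95 9F.
U+0FBD: 3-byte form → E0 BE BD.
U+03A4: 2-byte form → CE A4.
U+509C6: 4-byte form → F1 90 A7 86.
U+002B: 1-byte form → 2B.
Concatenated (13 bytes): E2 95 9F E0 BE BD CE A4 F1 90 A7 86 2B.

E2 95 9F E0 BE BD CE A4 F1 90 A7 86 2B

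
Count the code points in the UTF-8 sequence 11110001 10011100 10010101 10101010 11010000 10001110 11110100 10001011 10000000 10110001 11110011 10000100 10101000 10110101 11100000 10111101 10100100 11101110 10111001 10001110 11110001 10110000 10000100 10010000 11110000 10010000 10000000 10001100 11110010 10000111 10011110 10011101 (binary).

Byte at offset 0: 0xF1 = 11110001 → 4-byte char (#1). Advance 4.
Byte at offset 4: 0xD0 = 11010000 → 2-byte char (#2). Advance 2.
Byte at offset 6: 0xF4 = 11110100 → 4-byte char (#3). Advance 4.
Byte at offset 10: 0xF3 = 11110011 → 4-byte char (#4). Advance 4.
Byte at offset 14: 0xE0 = 11100000 → 3-byte char (#5). Advance 3.
Byte at offset 17: 0xEE = 11101110 → 3-byte char (#6). Advance 3.
Byte at offset 20: 0xF1 = 11110001 → 4-byte char (#7). Advance 4.
Byte at offset 24: 0xF0 = 11110000 → 4-byte char (#8). Advance 4.
Byte at offset 28: 0xF2 = 11110010 → 4-byte char (#9). Advance 4.
Reached end at offset 32 after 9 code points.

9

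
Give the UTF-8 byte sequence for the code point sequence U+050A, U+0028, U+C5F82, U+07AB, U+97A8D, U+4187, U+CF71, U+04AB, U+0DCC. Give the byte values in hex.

D4 8A 28 F3 85 BE 82 DE AB F2 97 AA 8D E4 86 87 EC BD B1 D2 AB E0 B7 8C

U+050A: 2-byte form → D4 8A.
U+0028: 1-byte form → 28.
U+C5F82: 4-byte form → F3 85 BE 82.
U+07AB: 2-byte form → DE AB.
U+97A8D: 4-byte form → F2 97 AA 8D.
U+4187: 3-byte form → E4 86 87.
U+CF71: 3-byte form → EC BD B1.
U+04AB: 2-byte form → D2 AB.
U+0DCC: 3-byte form → E0 B7 8C.
Concatenated (24 bytes): D4 8A 28 F3 85 BE 82 DE AB F2 97 AA 8D E4 86 87 EC BD B1 D2 AB E0 B7 8C.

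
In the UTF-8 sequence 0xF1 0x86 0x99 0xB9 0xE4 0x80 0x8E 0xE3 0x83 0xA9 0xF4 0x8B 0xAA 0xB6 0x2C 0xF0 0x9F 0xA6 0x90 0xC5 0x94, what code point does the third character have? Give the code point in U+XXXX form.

Offset 0: leading byte 0xF1 = 11110001 → 4-byte char #1 = F1 86 99 B9.
Offset 4: leading byte 0xE4 = 11100100 → 3-byte char #2 = E4 80 8E.
Offset 7: leading byte 0xE3 = 11100011 → 3-byte char #3 = E3 83 A9.
Leading byte 0xE3 = 11100011 matches 1110xxxx → 3-byte sequence.
Byte 1: 0xE3 = 11100011, payload 0011 (4 bits).
Byte 2: 0x83 = 10000011 (10xxxxxx ✓), payload 000011.
Byte 3: 0xA9 = 10101001 (10xxxxxx ✓), payload 101001.
Concatenate: 0011000011101001 = 0x30E9 (16 bits → U+30E9).

U+30E9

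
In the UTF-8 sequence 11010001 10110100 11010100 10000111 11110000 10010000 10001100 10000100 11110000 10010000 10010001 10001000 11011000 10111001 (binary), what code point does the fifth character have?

Offset 0: leading byte 0xD1 = 11010001 → 2-byte char #1 = D1 B4.
Offset 2: leading byte 0xD4 = 11010100 → 2-byte char #2 = D4 87.
Offset 4: leading byte 0xF0 = 11110000 → 4-byte char #3 = F0 90 8C 84.
Offset 8: leading byte 0xF0 = 11110000 → 4-byte char #4 = F0 90 91 88.
Offset 12: leading byte 0xD8 = 11011000 → 2-byte char #5 = D8 B9.
Leading byte 0xD8 = 11011000 matches 110xxxxx → 2-byte sequence.
Byte 1: 0xD8 = 11011000, payload 11000 (5 bits).
Byte 2: 0xB9 = 10111001 (10xxxxxx ✓), payload 111001.
Concatenate: 11000111001 = 0x639 (11 bits → U+0639).

U+0639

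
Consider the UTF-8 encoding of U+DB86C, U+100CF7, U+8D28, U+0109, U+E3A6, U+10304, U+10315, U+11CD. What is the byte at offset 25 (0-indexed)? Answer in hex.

U+DB86C → 4-byte form F3 9B A1 AC at offsets 0–3.
U+100CF7 → 4-byte form F4 80 B3 B7 at offsets 4–7.
U+8D28 → 3-byte form E8 B4 A8 at offsets 8–10.
U+0109 → 2-byte form C4 89 at offsets 11–12.
U+E3A6 → 3-byte form EE 8E A6 at offsets 13–15.
U+10304 → 4-byte form F0 90 8C 84 at offsets 16–19.
U+10315 → 4-byte form F0 90 8C 95 at offsets 20–23.
U+11CD → 3-byte form E1 87 8D at offsets 24–26.
Offset 25 falls in char 8's range; it's byte 2 of E1 87 8D = 0x87.

0x87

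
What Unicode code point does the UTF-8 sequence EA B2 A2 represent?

U+ACA2

Leading byte 0xEA = 11101010 matches 1110xxxx → 3-byte sequence.
Byte 1: 0xEA = 11101010, payload 1010 (4 bits).
Byte 2: 0xB2 = 10110010 (10xxxxxx ✓), payload 110010.
Byte 3: 0xA2 = 10100010 (10xxxxxx ✓), payload 100010.
Concatenate: 1010110010100010 = 0xACA2 (16 bits → U+ACA2).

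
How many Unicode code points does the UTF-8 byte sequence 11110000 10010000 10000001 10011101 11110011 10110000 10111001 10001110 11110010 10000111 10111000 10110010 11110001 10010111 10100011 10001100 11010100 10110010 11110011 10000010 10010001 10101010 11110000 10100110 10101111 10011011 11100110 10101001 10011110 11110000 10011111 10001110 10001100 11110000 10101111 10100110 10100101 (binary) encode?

Byte at offset 0: 0xF0 = 11110000 → 4-byte char (#1). Advance 4.
Byte at offset 4: 0xF3 = 11110011 → 4-byte char (#2). Advance 4.
Byte at offset 8: 0xF2 = 11110010 → 4-byte char (#3). Advance 4.
Byte at offset 12: 0xF1 = 11110001 → 4-byte char (#4). Advance 4.
Byte at offset 16: 0xD4 = 11010100 → 2-byte char (#5). Advance 2.
Byte at offset 18: 0xF3 = 11110011 → 4-byte char (#6). Advance 4.
Byte at offset 22: 0xF0 = 11110000 → 4-byte char (#7). Advance 4.
Byte at offset 26: 0xE6 = 11100110 → 3-byte char (#8). Advance 3.
Byte at offset 29: 0xF0 = 11110000 → 4-byte char (#9). Advance 4.
Byte at offset 33: 0xF0 = 11110000 → 4-byte char (#10). Advance 4.
Reached end at offset 37 after 10 code points.

10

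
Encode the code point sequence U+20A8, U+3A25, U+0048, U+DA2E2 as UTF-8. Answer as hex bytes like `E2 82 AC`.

U+20A8: 3-byte form → E2 82 A8.
U+3A25: 3-byte form → E3 A8 A5.
U+0048: 1-byte form → 48.
U+DA2E2: 4-byte form → F3 9A 8B A2.
Concatenated (11 bytes): E2 82 A8 E3 A8 A5 48 F3 9A 8B A2.

E2 82 A8 E3 A8 A5 48 F3 9A 8B A2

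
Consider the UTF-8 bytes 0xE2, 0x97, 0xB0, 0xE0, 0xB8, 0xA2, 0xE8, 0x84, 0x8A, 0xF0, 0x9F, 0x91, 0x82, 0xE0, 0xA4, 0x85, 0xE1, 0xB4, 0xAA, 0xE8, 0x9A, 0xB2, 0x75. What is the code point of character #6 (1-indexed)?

U+1D2A

Offset 0: leading byte 0xE2 = 11100010 → 3-byte char #1 = E2 97 B0.
Offset 3: leading byte 0xE0 = 11100000 → 3-byte char #2 = E0 B8 A2.
Offset 6: leading byte 0xE8 = 11101000 → 3-byte char #3 = E8 84 8A.
Offset 9: leading byte 0xF0 = 11110000 → 4-byte char #4 = F0 9F 91 82.
Offset 13: leading byte 0xE0 = 11100000 → 3-byte char #5 = E0 A4 85.
Offset 16: leading byte 0xE1 = 11100001 → 3-byte char #6 = E1 B4 AA.
Leading byte 0xE1 = 11100001 matches 1110xxxx → 3-byte sequence.
Byte 1: 0xE1 = 11100001, payload 0001 (4 bits).
Byte 2: 0xB4 = 10110100 (10xxxxxx ✓), payload 110100.
Byte 3: 0xAA = 10101010 (10xxxxxx ✓), payload 101010.
Concatenate: 0001110100101010 = 0x1D2A (16 bits → U+1D2A).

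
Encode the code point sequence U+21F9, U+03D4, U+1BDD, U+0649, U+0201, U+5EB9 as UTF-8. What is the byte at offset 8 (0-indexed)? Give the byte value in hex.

U+21F9 → 3-byte form E2 87 B9 at offsets 0–2.
U+03D4 → 2-byte form CF 94 at offsets 3–4.
U+1BDD → 3-byte form E1 AF 9D at offsets 5–7.
U+0649 → 2-byte form D9 89 at offsets 8–9.
Offset 8 falls in char 4's range; it's byte 1 of D9 89 = 0xD9.

0xD9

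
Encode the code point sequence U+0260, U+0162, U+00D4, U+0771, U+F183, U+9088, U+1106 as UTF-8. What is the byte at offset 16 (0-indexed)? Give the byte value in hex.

0x86

U+0260 → 2-byte form C9 A0 at offsets 0–1.
U+0162 → 2-byte form C5 A2 at offsets 2–3.
U+00D4 → 2-byte form C3 94 at offsets 4–5.
U+0771 → 2-byte form DD B1 at offsets 6–7.
U+F183 → 3-byte form EF 86 83 at offsets 8–10.
U+9088 → 3-byte form E9 82 88 at offsets 11–13.
U+1106 → 3-byte form E1 84 86 at offsets 14–16.
Offset 16 falls in char 7's range; it's byte 3 of E1 84 86 = 0x86.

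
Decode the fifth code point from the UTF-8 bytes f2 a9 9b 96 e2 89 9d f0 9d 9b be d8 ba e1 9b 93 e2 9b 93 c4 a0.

Offset 0: leading byte 0xF2 = 11110010 → 4-byte char #1 = F2 A9 9B 96.
Offset 4: leading byte 0xE2 = 11100010 → 3-byte char #2 = E2 89 9D.
Offset 7: leading byte 0xF0 = 11110000 → 4-byte char #3 = F0 9D 9B BE.
Offset 11: leading byte 0xD8 = 11011000 → 2-byte char #4 = D8 BA.
Offset 13: leading byte 0xE1 = 11100001 → 3-byte char #5 = E1 9B 93.
Leading byte 0xE1 = 11100001 matches 1110xxxx → 3-byte sequence.
Byte 1: 0xE1 = 11100001, payload 0001 (4 bits).
Byte 2: 0x9B = 10011011 (10xxxxxx ✓), payload 011011.
Byte 3: 0x93 = 10010011 (10xxxxxx ✓), payload 010011.
Concatenate: 0001011011010011 = 0x16D3 (16 bits → U+16D3).

U+16D3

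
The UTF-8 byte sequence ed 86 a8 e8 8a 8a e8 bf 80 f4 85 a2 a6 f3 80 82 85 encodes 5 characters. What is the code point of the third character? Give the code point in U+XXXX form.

Offset 0: leading byte 0xED = 11101101 → 3-byte char #1 = ED 86 A8.
Offset 3: leading byte 0xE8 = 11101000 → 3-byte char #2 = E8 8A 8A.
Offset 6: leading byte 0xE8 = 11101000 → 3-byte char #3 = E8 BF 80.
Leading byte 0xE8 = 11101000 matches 1110xxxx → 3-byte sequence.
Byte 1: 0xE8 = 11101000, payload 1000 (4 bits).
Byte 2: 0xBF = 10111111 (10xxxxxx ✓), payload 111111.
Byte 3: 0x80 = 10000000 (10xxxxxx ✓), payload 000000.
Concatenate: 1000111111000000 = 0x8FC0 (16 bits → U+8FC0).

U+8FC0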